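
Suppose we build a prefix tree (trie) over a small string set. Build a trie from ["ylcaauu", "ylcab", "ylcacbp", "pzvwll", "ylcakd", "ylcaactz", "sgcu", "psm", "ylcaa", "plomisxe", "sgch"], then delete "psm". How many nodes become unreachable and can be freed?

A node on "psm"'s path can go only if nothing else ends at it or branches off below it.
The suffix "sm" (2 nodes) is used only by "psm"; the node for "p" still has the child "z", so pruning stops there.
Nodes removed: 2

2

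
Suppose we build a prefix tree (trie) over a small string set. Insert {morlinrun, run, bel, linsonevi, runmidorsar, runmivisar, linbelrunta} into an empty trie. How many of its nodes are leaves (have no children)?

6

Leaves are exactly the stored words that no other stored word extends.
Those words: "bel", "linbelrunta", "linsonevi", "morlinrun", "runmidorsar", "runmivisar"
Leaf count: 6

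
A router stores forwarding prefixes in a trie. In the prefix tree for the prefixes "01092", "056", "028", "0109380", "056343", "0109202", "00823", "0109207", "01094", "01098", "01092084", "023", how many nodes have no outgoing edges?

Leaves are exactly the stored words that no other stored word extends.
Those words: "00823", "0109202", "0109207", "01092084", "0109380", "01094", "01098", "023", "028", "056343"
Leaf count: 10

10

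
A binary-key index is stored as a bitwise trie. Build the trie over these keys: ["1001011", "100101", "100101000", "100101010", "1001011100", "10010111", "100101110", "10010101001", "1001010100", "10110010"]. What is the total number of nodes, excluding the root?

Trie structure (* marks end of a word):
(root)
└─ 1
   └─ 0
      ├─ 0
      │  └─ 1
      │     └─ 0
      │        └─ 1 *
      │           ├─ 0
      │           │  ├─ 0
      │           │  │  └─ 0 *
      │           │  └─ 1
      │           │     └─ 0 *
      │           │        └─ 0 *
      │           │           └─ 1 *
      │           └─ 1 *
      │              └─ 1 *
      │                 └─ 0 *
      │                    └─ 0 *
      └─ 1
         └─ 1
            └─ 0
               └─ 0
                  └─ 1
                     └─ 0 *
Counting every labelled node above: 23.

23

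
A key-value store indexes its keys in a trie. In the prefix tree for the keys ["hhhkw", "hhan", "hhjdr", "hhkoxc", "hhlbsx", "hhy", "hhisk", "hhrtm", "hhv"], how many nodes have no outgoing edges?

9

A leaf is a node with no children — equivalently, the end of a word that is not a proper prefix of any other stored word.
Those words: "hhan", "hhhkw", "hhisk", "hhjdr", "hhkoxc", "hhlbsx", "hhrtm", "hhv", "hhy"
Leaf count: 9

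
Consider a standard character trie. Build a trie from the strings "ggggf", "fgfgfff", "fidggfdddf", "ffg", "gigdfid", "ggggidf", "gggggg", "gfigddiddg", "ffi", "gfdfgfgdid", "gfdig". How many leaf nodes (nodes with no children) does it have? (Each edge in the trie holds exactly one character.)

Leaves are exactly the stored words that no other stored word extends.
Those words: "ffg", "ffi", "fgfgfff", "fidggfdddf", "gfdfgfgdid", "gfdig", "gfigddiddg", "ggggf", "gggggg", "ggggidf", "gigdfid"
Leaf count: 11

11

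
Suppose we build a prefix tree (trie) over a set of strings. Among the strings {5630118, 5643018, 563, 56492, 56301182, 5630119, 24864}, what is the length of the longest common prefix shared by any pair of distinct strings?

Equivalently: take the maximum, over all pairs, of their longest common prefix length.
"5630118" and "56301182" agree on "5630118" (7 characters) before diverging; nothing deeper is shared.
Longest shared-prefix length: 7

7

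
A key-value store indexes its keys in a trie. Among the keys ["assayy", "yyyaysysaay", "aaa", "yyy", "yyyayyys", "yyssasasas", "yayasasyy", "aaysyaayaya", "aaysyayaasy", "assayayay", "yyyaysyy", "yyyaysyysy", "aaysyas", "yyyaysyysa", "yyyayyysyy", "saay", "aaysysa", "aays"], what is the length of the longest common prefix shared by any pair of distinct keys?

9

Look for the deepest trie node that still has at least two words in its subtree.
"yyyaysyysa" and "yyyaysyysy" agree on "yyyaysyys" (9 characters) before diverging; nothing deeper is shared.
Longest shared-prefix length: 9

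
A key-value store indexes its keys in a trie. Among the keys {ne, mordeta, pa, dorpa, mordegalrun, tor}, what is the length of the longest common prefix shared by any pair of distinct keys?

Equivalently: take the maximum, over all pairs, of their longest common prefix length.
"mordegalrun" and "mordeta" agree on "morde" (5 characters) before diverging; nothing deeper is shared.
Longest shared-prefix length: 5

5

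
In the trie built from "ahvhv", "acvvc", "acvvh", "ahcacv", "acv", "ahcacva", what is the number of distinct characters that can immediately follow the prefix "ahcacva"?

Walk "ahcacva" from the root, arriving at one node.
No stored string extends past "ahcacva".
That node has 0 child edges.

0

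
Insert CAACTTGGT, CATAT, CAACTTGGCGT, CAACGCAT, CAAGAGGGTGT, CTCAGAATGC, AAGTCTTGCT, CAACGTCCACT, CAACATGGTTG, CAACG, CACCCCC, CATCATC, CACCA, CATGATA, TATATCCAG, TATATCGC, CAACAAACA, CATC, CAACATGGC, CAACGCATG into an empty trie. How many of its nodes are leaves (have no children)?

A leaf is a node with no children — equivalently, the end of a word that is not a proper prefix of any other stored word.
Those words: "AAGTCTTGCT", "CAACAAACA", "CAACATGGC", "CAACATGGTTG", "CAACGCATG", "CAACGTCCACT", "CAACTTGGCGT", "CAACTTGGT", "CAAGAGGGTGT", "CACCA", "CACCCCC", "CATAT", "CATCATC", "CATGATA", "CTCAGAATGC", "TATATCCAG", "TATATCGC"
Leaf count: 17

17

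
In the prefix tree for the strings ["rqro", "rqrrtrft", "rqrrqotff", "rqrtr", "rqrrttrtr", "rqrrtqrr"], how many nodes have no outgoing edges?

A leaf is a node with no children — equivalently, the end of a word that is not a proper prefix of any other stored word.
Those words: "rqro", "rqrrqotff", "rqrrtqrr", "rqrrtrft", "rqrrttrtr", "rqrtr"
Leaf count: 6

6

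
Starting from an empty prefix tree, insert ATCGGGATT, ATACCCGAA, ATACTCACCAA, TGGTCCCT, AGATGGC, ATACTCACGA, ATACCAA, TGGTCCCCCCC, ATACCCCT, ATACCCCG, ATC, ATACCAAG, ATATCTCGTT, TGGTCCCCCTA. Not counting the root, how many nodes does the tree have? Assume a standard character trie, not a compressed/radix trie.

For each word, the new-node count is its length minus the longest prefix already in the trie:
  "ATCGGGATT" → 9 new (A, T, C, G, G, G, A, T, T)
  "ATACCCGAA" → prefix "AT" already present; 7 new (A, C, C, C, G, A, A)
  "ATACTCACCAA" → prefix "ATAC" already present; 7 new (T, C, A, C, C, A, A)
  "TGGTCCCT" → 8 new (T, G, G, T, C, C, C, T)
  "AGATGGC" → prefix "A" already present; 6 new (G, A, T, G, G, C)
  "ATACTCACGA" → prefix "ATACTCAC" already present; 2 new (G, A)
  "ATACCAA" → prefix "ATACC" already present; 2 new (A, A)
  "TGGTCCCCCCC" → prefix "TGGTCCC" already present; 4 new (C, C, C, C)
  "ATACCCCT" → prefix "ATACCC" already present; 2 new (C, T)
  "ATACCCCG" → prefix "ATACCCC" already present; 1 new (G)
  "ATC" → prefix "ATC" already present; 0 new (none)
  "ATACCAAG" → prefix "ATACCAA" already present; 1 new (G)
  "ATATCTCGTT" → prefix "ATA" already present; 7 new (T, C, T, C, G, T, T)
  "TGGTCCCCCTA" → prefix "TGGTCCCCC" already present; 2 new (T, A)
Total nodes = 9 + 7 + 7 + 8 + 6 + 2 + 2 + 4 + 2 + 1 + 0 + 1 + 7 + 2 = 58

58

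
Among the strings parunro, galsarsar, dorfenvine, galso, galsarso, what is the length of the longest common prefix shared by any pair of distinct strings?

7

The deepest shared node is where two words last agree before diverging.
e.g. "galsarsar" and "galsarso" share the prefix "galsars" of length 7; no pair shares a longer one.
Longest shared-prefix length: 7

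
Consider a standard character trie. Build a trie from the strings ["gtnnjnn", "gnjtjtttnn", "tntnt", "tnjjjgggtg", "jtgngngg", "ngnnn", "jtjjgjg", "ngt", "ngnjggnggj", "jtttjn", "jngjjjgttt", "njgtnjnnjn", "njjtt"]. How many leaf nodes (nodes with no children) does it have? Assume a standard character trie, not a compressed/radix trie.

Leaves are exactly the stored words that no other stored word extends.
Those words: "gnjtjtttnn", "gtnnjnn", "jngjjjgttt", "jtgngngg", "jtjjgjg", "jtttjn", "ngnjggnggj", "ngnnn", "ngt", "njgtnjnnjn", "njjtt", "tnjjjgggtg", "tntnt"
Leaf count: 13

13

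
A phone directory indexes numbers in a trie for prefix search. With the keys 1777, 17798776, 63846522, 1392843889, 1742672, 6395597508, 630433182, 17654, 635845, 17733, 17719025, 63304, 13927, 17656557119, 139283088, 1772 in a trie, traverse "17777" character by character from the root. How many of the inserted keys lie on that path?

1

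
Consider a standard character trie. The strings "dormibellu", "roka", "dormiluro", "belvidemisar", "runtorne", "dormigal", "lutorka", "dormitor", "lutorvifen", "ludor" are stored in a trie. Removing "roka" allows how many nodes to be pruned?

After clearing the end-marker at "roka", prune upward until reaching a node still needed by another word.
The suffix "oka" (3 nodes) is used only by "roka"; the node for "r" still has the child "u", so pruning stops there.
Nodes removed: 3

3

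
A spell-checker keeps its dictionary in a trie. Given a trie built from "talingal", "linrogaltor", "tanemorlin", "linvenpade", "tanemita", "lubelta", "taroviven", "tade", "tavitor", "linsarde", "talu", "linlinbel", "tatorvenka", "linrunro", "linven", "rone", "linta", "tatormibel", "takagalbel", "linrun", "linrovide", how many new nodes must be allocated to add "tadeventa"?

5

The longest prefix of "tadeventa" already in the trie is "tade" (length 4).
New nodes needed: |"tadeventa"| − 4 = 9 − 4 = 5.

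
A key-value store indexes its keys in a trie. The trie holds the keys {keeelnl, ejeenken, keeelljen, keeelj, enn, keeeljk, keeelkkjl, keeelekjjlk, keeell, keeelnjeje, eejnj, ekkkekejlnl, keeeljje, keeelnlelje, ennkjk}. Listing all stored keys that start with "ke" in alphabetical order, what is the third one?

keeeljje

Filter for "ke…" and sort: "keeelekjjlk", "keeelj", "keeeljje", "keeeljk", "keeelkkjl", "keeell", "keeelljen", "keeelnjeje", "keeelnl", "keeelnlelje"
Position 3: keeeljje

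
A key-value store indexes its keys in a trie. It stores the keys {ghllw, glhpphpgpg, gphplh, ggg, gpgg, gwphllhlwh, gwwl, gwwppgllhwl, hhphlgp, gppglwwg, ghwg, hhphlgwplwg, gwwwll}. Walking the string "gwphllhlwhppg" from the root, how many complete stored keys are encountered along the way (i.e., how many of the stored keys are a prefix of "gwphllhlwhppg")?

Check each prefix of "gwphllhlwhppg" against the stored set — each match is an end-marker on the path.
Prefixes of the query that are stored words: "gwphllhlwh"
Count: 1

1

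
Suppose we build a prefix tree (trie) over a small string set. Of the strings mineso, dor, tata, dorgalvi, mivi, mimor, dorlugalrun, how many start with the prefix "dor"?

3

Filter for entries beginning with "dor":
Matches: "dor", "dorgalvi", "dorlugalrun"
Count: 3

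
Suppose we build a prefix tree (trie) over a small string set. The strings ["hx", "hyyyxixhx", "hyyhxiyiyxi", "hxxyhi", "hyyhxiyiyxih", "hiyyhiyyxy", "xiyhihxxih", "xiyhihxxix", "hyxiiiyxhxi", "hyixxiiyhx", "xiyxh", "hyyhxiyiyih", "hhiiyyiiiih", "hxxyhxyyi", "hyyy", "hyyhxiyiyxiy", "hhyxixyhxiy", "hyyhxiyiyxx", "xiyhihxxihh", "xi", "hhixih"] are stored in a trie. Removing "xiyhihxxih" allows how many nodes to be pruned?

0

A node on "xiyhihxxih"'s path can go only if nothing else ends at it or branches off below it.
Every node on "xiyhihxxih" is still needed (e.g. by "xiyhihxxihh"), so nothing is freed.
Nodes removed: 0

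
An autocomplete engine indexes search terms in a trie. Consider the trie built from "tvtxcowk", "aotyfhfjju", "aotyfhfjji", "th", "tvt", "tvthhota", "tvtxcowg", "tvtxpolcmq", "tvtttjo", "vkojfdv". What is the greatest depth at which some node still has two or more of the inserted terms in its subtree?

Equivalently: take the maximum, over all pairs, of their longest common prefix length.
e.g. "aotyfhfjji" and "aotyfhfjju" share the prefix "aotyfhfjj" of length 9; no pair shares a longer one.
Longest shared-prefix length: 9

9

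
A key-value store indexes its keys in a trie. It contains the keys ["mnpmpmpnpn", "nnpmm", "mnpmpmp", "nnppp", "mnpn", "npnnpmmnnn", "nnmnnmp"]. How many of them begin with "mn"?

Filter for entries beginning with "mn":
Words under "mn": mnpmpmp, mnpmpmpnpn, mnpn
Count: 3

3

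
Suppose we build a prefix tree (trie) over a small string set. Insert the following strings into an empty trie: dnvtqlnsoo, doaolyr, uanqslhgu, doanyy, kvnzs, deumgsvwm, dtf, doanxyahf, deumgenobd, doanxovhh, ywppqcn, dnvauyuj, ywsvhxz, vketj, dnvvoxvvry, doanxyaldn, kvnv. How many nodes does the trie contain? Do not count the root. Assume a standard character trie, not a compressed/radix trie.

Trace insertions, counting only characters that open a new branch:
  "dnvtqlnsoo" → 10 new (d, n, v, t, q, l, n, s, o, o)
  "doaolyr" → prefix "d" already present; 6 new (o, a, o, l, y, r)
  "uanqslhgu" → 9 new (u, a, n, q, s, l, h, g, u)
  "doanyy" → prefix "doa" already present; 3 new (n, y, y)
  "kvnzs" → 5 new (k, v, n, z, s)
  "deumgsvwm" → prefix "d" already present; 8 new (e, u, m, g, s, v, w, m)
  "dtf" → prefix "d" already present; 2 new (t, f)
  "doanxyahf" → prefix "doan" already present; 5 new (x, y, a, h, f)
  "deumgenobd" → prefix "deumg" already present; 5 new (e, n, o, b, d)
  "doanxovhh" → prefix "doanx" already present; 4 new (o, v, h, h)
  "ywppqcn" → 7 new (y, w, p, p, q, c, n)
  "dnvauyuj" → prefix "dnv" already present; 5 new (a, u, y, u, j)
  "ywsvhxz" → prefix "yw" already present; 5 new (s, v, h, x, z)
  "vketj" → 5 new (v, k, e, t, j)
  "dnvvoxvvry" → prefix "dnv" already present; 7 new (v, o, x, v, v, r, y)
  "doanxyaldn" → prefix "doanxya" already present; 3 new (l, d, n)
  "kvnv" → prefix "kvn" already present; 1 new (v)
Total nodes = 10 + 6 + 9 + 3 + 5 + 8 + 2 + 5 + 5 + 4 + 7 + 5 + 5 + 5 + 7 + 3 + 1 = 90

90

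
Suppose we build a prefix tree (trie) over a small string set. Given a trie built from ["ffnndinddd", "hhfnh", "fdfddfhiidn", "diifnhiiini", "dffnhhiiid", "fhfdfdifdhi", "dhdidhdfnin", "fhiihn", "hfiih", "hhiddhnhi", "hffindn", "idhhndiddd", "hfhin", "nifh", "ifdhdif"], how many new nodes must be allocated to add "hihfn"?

4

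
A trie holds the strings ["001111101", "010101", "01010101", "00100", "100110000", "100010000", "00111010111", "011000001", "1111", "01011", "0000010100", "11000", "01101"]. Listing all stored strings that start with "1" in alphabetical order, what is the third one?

Filter for "1…" and sort: "100010000", "100110000", "11000", "1111"
The 3rd is 11000.

11000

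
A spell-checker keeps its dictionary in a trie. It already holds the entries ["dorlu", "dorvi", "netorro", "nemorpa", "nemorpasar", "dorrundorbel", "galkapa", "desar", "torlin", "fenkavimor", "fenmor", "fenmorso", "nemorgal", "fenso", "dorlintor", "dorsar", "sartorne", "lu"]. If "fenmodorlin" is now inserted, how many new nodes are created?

6

The longest prefix of "fenmodorlin" already in the trie is "fenmo" (length 5).
New nodes needed: |"fenmodorlin"| − 5 = 11 − 5 = 6.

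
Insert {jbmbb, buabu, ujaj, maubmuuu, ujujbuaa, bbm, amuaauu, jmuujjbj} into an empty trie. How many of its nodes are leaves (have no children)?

Leaves are exactly the stored words that no other stored word extends.
Those words: "amuaauu", "bbm", "buabu", "jbmbb", "jmuujjbj", "maubmuuu", "ujaj", "ujujbuaa"
Leaf count: 8

8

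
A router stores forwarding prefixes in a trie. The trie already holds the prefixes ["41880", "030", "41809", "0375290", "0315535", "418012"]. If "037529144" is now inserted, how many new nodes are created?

"037529" is already a path in the trie; the remaining "144" must be added.
New nodes needed: |"037529144"| − 6 = 9 − 6 = 3.

3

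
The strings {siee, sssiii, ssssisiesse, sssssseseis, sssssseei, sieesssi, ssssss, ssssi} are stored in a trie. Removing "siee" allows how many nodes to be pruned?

0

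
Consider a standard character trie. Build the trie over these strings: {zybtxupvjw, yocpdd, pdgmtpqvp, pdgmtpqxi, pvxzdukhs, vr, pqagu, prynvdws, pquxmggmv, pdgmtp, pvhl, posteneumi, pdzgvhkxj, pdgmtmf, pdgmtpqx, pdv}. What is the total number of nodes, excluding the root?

Insert word by word; a character creates a node only if that edge doesn't already exist:
  "zybtxupvjw" → 10 new (z, y, b, t, x, u, p, v, j, w)
  "yocpdd" → 6 new (y, o, c, p, d, d)
  "pdgmtpqvp" → 9 new (p, d, g, m, t, p, q, v, p)
  "pdgmtpqxi" → prefix "pdgmtpq" already present; 2 new (x, i)
  "pvxzdukhs" → prefix "p" already present; 8 new (v, x, z, d, u, k, h, s)
  "vr" → 2 new (v, r)
  "pqagu" → prefix "p" already present; 4 new (q, a, g, u)
  "prynvdws" → prefix "p" already present; 7 new (r, y, n, v, d, w, s)
  "pquxmggmv" → prefix "pq" already present; 7 new (u, x, m, g, g, m, v)
  "pdgmtp" → prefix "pdgmtp" already present; 0 new (none)
  "pvhl" → prefix "pv" already present; 2 new (h, l)
  "posteneumi" → prefix "p" already present; 9 new (o, s, t, e, n, e, u, m, i)
  "pdzgvhkxj" → prefix "pd" already present; 7 new (z, g, v, h, k, x, j)
  "pdgmtmf" → prefix "pdgmt" already present; 2 new (m, f)
  "pdgmtpqx" → prefix "pdgmtpqx" already present; 0 new (none)
  "pdv" → prefix "pd" already present; 1 new (v)
Total nodes = 10 + 6 + 9 + 2 + 8 + 2 + 4 + 7 + 7 + 0 + 2 + 9 + 7 + 2 + 0 + 1 = 76

76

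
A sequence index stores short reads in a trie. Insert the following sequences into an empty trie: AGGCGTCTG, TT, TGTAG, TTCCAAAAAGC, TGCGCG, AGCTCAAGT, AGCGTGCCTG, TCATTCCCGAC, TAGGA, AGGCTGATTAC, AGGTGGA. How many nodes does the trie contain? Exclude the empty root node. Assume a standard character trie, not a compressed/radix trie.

Insert word by word; a character creates a node only if that edge doesn't already exist:
  "AGGCGTCTG" → 9 new (A, G, G, C, G, T, C, T, G)
  "TT" → 2 new (T, T)
  "TGTAG" → prefix "T" already present; 4 new (G, T, A, G)
  "TTCCAAAAAGC" → prefix "TT" already present; 9 new (C, C, A, A, A, A, A, G, C)
  "TGCGCG" → prefix "TG" already present; 4 new (C, G, C, G)
  "AGCTCAAGT" → prefix "AG" already present; 7 new (C, T, C, A, A, G, T)
  "AGCGTGCCTG" → prefix "AGC" already present; 7 new (G, T, G, C, C, T, G)
  "TCATTCCCGAC" → prefix "T" already present; 10 new (C, A, T, T, C, C, C, G, A, C)
  "TAGGA" → prefix "T" already present; 4 new (A, G, G, A)
  "AGGCTGATTAC" → prefix "AGGC" already present; 7 new (T, G, A, T, T, A, C)
  "AGGTGGA" → prefix "AGG" already present; 4 new (T, G, G, A)
Total nodes = 9 + 2 + 4 + 9 + 4 + 7 + 7 + 10 + 4 + 7 + 4 = 67

67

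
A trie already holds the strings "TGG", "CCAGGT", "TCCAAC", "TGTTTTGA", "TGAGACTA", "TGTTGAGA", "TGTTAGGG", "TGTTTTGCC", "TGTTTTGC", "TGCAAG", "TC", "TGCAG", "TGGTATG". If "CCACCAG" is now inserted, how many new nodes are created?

4

"CCA" is already a path in the trie; the remaining "CCAG" must be added.
So 7 − 3 = 4 new nodes.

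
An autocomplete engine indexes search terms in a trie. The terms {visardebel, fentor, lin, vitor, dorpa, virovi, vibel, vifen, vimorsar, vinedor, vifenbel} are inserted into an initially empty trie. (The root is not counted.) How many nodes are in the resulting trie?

51

For each word, the new-node count is its length minus the longest prefix already in the trie:
  "visardebel" → 10 new (v, i, s, a, r, d, e, b, e, l)
  "fentor" → 6 new (f, e, n, t, o, r)
  "lin" → 3 new (l, i, n)
  "vitor" → prefix "vi" already present; 3 new (t, o, r)
  "dorpa" → 5 new (d, o, r, p, a)
  "virovi" → prefix "vi" already present; 4 new (r, o, v, i)
  "vibel" → prefix "vi" already present; 3 new (b, e, l)
  "vifen" → prefix "vi" already present; 3 new (f, e, n)
  "vimorsar" → prefix "vi" already present; 6 new (m, o, r, s, a, r)
  "vinedor" → prefix "vi" already present; 5 new (n, e, d, o, r)
  "vifenbel" → prefix "vifen" already present; 3 new (b, e, l)
Total nodes = 10 + 6 + 3 + 3 + 5 + 4 + 3 + 3 + 6 + 5 + 3 = 51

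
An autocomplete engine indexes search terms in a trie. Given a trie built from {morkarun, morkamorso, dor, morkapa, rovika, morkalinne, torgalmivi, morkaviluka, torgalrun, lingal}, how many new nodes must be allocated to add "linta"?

2

Walking "linta" from the root, the first 3 characters ("lin") follow existing edges; "t" is the first miss.
So 5 − 3 = 2 new nodes.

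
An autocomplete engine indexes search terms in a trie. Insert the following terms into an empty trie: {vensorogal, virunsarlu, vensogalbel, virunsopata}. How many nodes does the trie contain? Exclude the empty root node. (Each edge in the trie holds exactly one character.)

Count nodes per top-level branch (shared prefixes stored once):
  'v'-branch (vensogalbel, vensorogal, virunsarlu, virunsopata): 30 nodes
Sum: 30

30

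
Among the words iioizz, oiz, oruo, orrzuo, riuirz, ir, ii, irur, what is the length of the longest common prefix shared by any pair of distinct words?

Look for the deepest trie node that still has at least two words in its subtree.
"ii" and "iioizz" agree on "ii" (2 characters) before diverging; nothing deeper is shared.
Longest shared-prefix length: 2

2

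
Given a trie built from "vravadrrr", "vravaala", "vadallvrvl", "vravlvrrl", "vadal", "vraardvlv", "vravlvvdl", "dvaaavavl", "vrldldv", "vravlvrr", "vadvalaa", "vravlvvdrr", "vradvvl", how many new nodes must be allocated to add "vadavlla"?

4

Walking "vadavlla" from the root, the first 4 characters ("vada") follow existing edges; "v" is the first miss.
Each of the 4 remaining characters creates one node.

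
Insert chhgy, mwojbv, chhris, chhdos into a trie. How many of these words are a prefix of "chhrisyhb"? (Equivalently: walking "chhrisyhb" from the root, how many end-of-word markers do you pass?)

1

Walk "chhrisyhb" from the root; an end-of-word marker is hit whenever a stored word is a prefix of "chhrisyhb".
Prefixes of the query that are stored words: "chhris"
Count: 1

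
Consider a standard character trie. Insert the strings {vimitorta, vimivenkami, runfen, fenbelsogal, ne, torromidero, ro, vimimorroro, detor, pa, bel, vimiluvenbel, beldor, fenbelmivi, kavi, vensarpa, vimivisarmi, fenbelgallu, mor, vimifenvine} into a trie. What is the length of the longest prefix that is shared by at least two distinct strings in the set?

6

Equivalently: take the maximum, over all pairs, of their longest common prefix length.
e.g. "fenbelgallu" and "fenbelmivi" share the prefix "fenbel" of length 6; no pair shares a longer one.
Longest shared-prefix length: 6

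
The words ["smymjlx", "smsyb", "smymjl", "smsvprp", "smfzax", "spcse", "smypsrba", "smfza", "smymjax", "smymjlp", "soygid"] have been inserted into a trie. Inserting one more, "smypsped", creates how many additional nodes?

"smyps" is already a path in the trie; the remaining "ped" must be added.
New nodes needed: |"smypsped"| − 5 = 8 − 5 = 3.

3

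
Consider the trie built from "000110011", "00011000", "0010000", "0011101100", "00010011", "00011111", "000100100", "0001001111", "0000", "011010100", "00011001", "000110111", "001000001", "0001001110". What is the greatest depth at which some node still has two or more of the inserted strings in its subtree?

9

The deepest shared node is where two words last agree before diverging.
e.g. "0001001110" and "0001001111" share the prefix "000100111" of length 9; no pair shares a longer one.
Longest shared-prefix length: 9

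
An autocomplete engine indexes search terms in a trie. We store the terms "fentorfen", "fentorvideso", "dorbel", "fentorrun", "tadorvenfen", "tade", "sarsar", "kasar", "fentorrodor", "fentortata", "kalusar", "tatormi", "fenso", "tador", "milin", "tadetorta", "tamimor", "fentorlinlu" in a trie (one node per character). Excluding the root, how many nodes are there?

87

For each word, the new-node count is its length minus the longest prefix already in the trie:
  "fentorfen" → 9 new (f, e, n, t, o, r, f, e, n)
  "fentorvideso" → prefix "fentor" already present; 6 new (v, i, d, e, s, o)
  "dorbel" → 6 new (d, o, r, b, e, l)
  "fentorrun" → prefix "fentor" already present; 3 new (r, u, n)
  "tadorvenfen" → 11 new (t, a, d, o, r, v, e, n, f, e, n)
  "tade" → prefix "tad" already present; 1 new (e)
  "sarsar" → 6 new (s, a, r, s, a, r)
  "kasar" → 5 new (k, a, s, a, r)
  "fentorrodor" → prefix "fentorr" already present; 4 new (o, d, o, r)
  "fentortata" → prefix "fentor" already present; 4 new (t, a, t, a)
  "kalusar" → prefix "ka" already present; 5 new (l, u, s, a, r)
  "tatormi" → prefix "ta" already present; 5 new (t, o, r, m, i)
  "fenso" → prefix "fen" already present; 2 new (s, o)
  "tador" → prefix "tador" already present; 0 new (none)
  "milin" → 5 new (m, i, l, i, n)
  "tadetorta" → prefix "tade" already present; 5 new (t, o, r, t, a)
  "tamimor" → prefix "ta" already present; 5 new (m, i, m, o, r)
  "fentorlinlu" → prefix "fentor" already present; 5 new (l, i, n, l, u)
Total nodes = 9 + 6 + 6 + 3 + 11 + 1 + 6 + 5 + 4 + 4 + 5 + 5 + 2 + 0 + 5 + 5 + 5 + 5 = 87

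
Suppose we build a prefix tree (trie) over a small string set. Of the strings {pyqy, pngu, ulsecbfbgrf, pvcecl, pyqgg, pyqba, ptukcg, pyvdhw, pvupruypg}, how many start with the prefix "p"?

8

Traverse to the node for "p", then collect every word in that subtree.
Matches: "pngu", "ptukcg", "pvcecl", "pvupruypg", "pyqba", "pyqgg", "pyqy", "pyvdhw"
Count: 8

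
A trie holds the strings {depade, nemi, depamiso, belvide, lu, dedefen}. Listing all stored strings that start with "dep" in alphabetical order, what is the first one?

depade

Words with prefix "dep", in lexicographic order: "depade", "depamiso"
The 1st is depade.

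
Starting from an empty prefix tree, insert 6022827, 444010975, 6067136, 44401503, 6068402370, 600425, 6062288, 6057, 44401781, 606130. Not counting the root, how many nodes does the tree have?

47

Trace insertions, counting only characters that open a new branch:
  "6022827" → 7 new (6, 0, 2, 2, 8, 2, 7)
  "444010975" → 9 new (4, 4, 4, 0, 1, 0, 9, 7, 5)
  "6067136" → prefix "60" already present; 5 new (6, 7, 1, 3, 6)
  "44401503" → prefix "44401" already present; 3 new (5, 0, 3)
  "6068402370" → prefix "606" already present; 7 new (8, 4, 0, 2, 3, 7, 0)
  "600425" → prefix "60" already present; 4 new (0, 4, 2, 5)
  "6062288" → prefix "606" already present; 4 new (2, 2, 8, 8)
  "6057" → prefix "60" already present; 2 new (5, 7)
  "44401781" → prefix "44401" already present; 3 new (7, 8, 1)
  "606130" → prefix "606" already present; 3 new (1, 3, 0)
Total nodes = 7 + 9 + 5 + 3 + 7 + 4 + 4 + 2 + 3 + 3 = 47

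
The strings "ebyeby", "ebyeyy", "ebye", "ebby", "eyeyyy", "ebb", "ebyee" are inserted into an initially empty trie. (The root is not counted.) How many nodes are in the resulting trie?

16

Count nodes per top-level branch (shared prefixes stored once):
  'e'-branch (ebb, ebby, ebye, ebyeby, ebyee, ebyeyy, eyeyyy): 16 nodes
Sum: 16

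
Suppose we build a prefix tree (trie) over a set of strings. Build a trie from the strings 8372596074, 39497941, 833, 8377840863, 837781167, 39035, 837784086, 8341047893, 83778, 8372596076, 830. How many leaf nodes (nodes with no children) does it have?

Leaves are exactly the stored words that no other stored word extends.
Those words: "39035", "39497941", "830", "833", "8341047893", "8372596074", "8372596076", "837781167", "8377840863"
Leaf count: 9

9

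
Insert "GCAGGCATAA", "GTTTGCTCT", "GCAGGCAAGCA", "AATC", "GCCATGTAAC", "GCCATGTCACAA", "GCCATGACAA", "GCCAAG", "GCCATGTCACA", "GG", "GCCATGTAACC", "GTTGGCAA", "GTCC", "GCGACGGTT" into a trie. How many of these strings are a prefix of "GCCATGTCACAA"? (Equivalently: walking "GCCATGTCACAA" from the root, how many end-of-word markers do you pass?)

2

Walk "GCCATGTCACAA" from the root; an end-of-word marker is hit whenever a stored word is a prefix of "GCCATGTCACAA".
Prefixes of the query that are stored words: "GCCATGTCACA", "GCCATGTCACAA"
Count: 2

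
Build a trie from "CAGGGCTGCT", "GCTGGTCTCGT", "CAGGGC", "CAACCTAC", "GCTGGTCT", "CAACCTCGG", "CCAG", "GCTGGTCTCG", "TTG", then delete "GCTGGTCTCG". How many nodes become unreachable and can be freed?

Walk "GCTGGTCTCG" from the leaf back toward the root, removing each node that no remaining word uses.
Every node on "GCTGGTCTCG" is still needed (e.g. by "GCTGGTCTCGT"), so nothing is freed.
Nodes removed: 0

0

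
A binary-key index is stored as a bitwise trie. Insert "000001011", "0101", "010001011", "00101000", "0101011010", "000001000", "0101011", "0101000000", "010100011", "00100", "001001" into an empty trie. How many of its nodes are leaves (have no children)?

8

Leaves are exactly the stored words that no other stored word extends.
Those words: "000001000", "000001011", "001001", "00101000", "010001011", "0101000000", "010100011", "0101011010"
Leaf count: 8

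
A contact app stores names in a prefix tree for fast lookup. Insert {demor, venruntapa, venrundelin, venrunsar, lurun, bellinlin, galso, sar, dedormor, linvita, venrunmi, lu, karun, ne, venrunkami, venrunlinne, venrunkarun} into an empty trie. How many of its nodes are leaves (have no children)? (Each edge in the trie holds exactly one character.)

16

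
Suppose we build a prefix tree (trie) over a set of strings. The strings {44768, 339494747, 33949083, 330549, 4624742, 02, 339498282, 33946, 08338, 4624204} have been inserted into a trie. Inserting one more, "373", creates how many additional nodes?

2

The longest prefix of "373" already in the trie is "3" (length 1).
So 3 − 1 = 2 new nodes.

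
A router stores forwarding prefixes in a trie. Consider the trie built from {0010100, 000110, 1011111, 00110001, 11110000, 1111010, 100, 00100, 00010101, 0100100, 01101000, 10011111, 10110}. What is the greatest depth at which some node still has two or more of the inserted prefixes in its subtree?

5

The deepest shared node is where two words last agree before diverging.
"11110000" and "1111010" agree on "11110" (5 characters) before diverging; nothing deeper is shared.
Longest shared-prefix length: 5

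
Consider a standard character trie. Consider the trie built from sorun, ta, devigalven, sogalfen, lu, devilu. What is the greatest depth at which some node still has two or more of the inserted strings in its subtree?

Look for the deepest trie node that still has at least two words in its subtree.
e.g. "devigalven" and "devilu" share the prefix "devi" of length 4; no pair shares a longer one.
Longest shared-prefix length: 4

4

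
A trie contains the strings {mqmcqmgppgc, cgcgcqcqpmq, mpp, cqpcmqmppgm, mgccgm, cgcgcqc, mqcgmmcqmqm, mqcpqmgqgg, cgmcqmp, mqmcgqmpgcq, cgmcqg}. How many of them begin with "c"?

5

Traverse to the node for "c", then collect every word in that subtree.
Matches: "cgcgcqc", "cgcgcqcqpmq", "cgmcqg", "cgmcqmp", "cqpcmqmppgm"
Count: 5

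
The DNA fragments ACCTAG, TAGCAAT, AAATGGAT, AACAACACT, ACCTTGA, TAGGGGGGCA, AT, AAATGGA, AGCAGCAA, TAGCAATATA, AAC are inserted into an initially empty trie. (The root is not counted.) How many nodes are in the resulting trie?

48

Trace insertions, counting only characters that open a new branch:
  "ACCTAG" → 6 new (A, C, C, T, A, G)
  "TAGCAAT" → 7 new (T, A, G, C, A, A, T)
  "AAATGGAT" → prefix "A" already present; 7 new (A, A, T, G, G, A, T)
  "AACAACACT" → prefix "AA" already present; 7 new (C, A, A, C, A, C, T)
  "ACCTTGA" → prefix "ACCT" already present; 3 new (T, G, A)
  "TAGGGGGGCA" → prefix "TAG" already present; 7 new (G, G, G, G, G, C, A)
  "AT" → prefix "A" already present; 1 new (T)
  "AAATGGA" → prefix "AAATGGA" already present; 0 new (none)
  "AGCAGCAA" → prefix "A" already present; 7 new (G, C, A, G, C, A, A)
  "TAGCAATATA" → prefix "TAGCAAT" already present; 3 new (A, T, A)
  "AAC" → prefix "AAC" already present; 0 new (none)
Total nodes = 6 + 7 + 7 + 7 + 3 + 7 + 1 + 0 + 7 + 3 + 0 = 48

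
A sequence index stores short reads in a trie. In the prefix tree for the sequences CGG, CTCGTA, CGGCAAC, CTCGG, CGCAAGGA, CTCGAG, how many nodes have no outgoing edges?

5

Leaves are exactly the stored words that no other stored word extends.
Those words: "CGCAAGGA", "CGGCAAC", "CTCGAG", "CTCGG", "CTCGTA"
Leaf count: 5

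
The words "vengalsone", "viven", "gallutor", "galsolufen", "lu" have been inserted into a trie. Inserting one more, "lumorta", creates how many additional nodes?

5

The longest prefix of "lumorta" already in the trie is "lu" (length 2).
New nodes needed: |"lumorta"| − 2 = 7 − 2 = 5.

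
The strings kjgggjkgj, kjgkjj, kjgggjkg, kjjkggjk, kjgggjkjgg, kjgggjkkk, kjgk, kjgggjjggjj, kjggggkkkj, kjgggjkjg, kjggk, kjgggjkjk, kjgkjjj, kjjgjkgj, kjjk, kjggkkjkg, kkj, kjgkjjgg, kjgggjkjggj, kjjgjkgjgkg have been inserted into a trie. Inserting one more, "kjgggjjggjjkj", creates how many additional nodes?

2

The longest prefix of "kjgggjjggjjkj" already in the trie is "kjgggjjggjj" (length 11).
Each of the 2 remaining characters creates one node.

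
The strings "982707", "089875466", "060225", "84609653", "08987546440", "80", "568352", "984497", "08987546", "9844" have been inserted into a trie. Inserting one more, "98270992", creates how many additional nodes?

Walking "98270992" from the root, the first 5 characters ("98270") follow existing edges; "9" is the first miss.
Each of the 3 remaining characters creates one node.

3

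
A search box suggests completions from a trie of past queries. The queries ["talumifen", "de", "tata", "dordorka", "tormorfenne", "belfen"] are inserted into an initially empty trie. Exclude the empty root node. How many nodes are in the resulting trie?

36

Count nodes per top-level branch (shared prefixes stored once):
  'b'-branch (belfen): 6 nodes
  'd'-branch (de, dordorka): 9 nodes
  't'-branch (talumifen, tata, tormorfenne): 21 nodes
Sum: 36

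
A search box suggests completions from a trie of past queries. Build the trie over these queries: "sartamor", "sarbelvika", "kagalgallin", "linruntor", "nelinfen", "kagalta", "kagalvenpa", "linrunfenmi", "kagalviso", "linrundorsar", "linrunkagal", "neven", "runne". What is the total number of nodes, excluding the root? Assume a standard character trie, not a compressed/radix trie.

For each word, the new-node count is its length minus the longest prefix already in the trie:
  "sartamor" → 8 new (s, a, r, t, a, m, o, r)
  "sarbelvika" → prefix "sar" already present; 7 new (b, e, l, v, i, k, a)
  "kagalgallin" → 11 new (k, a, g, a, l, g, a, l, l, i, n)
  "linruntor" → 9 new (l, i, n, r, u, n, t, o, r)
  "nelinfen" → 8 new (n, e, l, i, n, f, e, n)
  "kagalta" → prefix "kagal" already present; 2 new (t, a)
  "kagalvenpa" → prefix "kagal" already present; 5 new (v, e, n, p, a)
  "linrunfenmi" → prefix "linrun" already present; 5 new (f, e, n, m, i)
  "kagalviso" → prefix "kagalv" already present; 3 new (i, s, o)
  "linrundorsar" → prefix "linrun" already present; 6 new (d, o, r, s, a, r)
  "linrunkagal" → prefix "linrun" already present; 5 new (k, a, g, a, l)
  "neven" → prefix "ne" already present; 3 new (v, e, n)
  "runne" → 5 new (r, u, n, n, e)
Total nodes = 8 + 7 + 11 + 9 + 8 + 2 + 5 + 5 + 3 + 6 + 5 + 3 + 5 = 77

77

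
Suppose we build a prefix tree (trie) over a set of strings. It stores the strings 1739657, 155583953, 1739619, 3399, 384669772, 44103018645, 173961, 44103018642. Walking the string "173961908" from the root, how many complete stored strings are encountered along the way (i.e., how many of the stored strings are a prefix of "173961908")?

Check each prefix of "173961908" against the stored set — each match is an end-marker on the path.
Prefixes of the query that are stored words: "173961", "1739619"
Count: 2

2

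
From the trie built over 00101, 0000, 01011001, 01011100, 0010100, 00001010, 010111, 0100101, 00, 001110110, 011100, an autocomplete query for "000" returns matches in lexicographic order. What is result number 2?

00001010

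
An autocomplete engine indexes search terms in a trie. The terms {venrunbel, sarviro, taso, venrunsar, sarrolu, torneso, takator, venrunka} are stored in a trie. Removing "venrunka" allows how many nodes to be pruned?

A node on "venrunka"'s path can go only if nothing else ends at it or branches off below it.
The suffix "ka" (2 nodes) is used only by "venrunka"; the node for "venrun" still has the child "b", so pruning stops there.
Nodes removed: 2

2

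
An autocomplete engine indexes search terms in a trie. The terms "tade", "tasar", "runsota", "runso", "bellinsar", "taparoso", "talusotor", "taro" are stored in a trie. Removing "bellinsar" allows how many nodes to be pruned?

Walk "bellinsar" from the leaf back toward the root, removing each node that no remaining word uses.
No other word shares any prefix with "bellinsar", so all 9 of its nodes go.
Nodes removed: 9

9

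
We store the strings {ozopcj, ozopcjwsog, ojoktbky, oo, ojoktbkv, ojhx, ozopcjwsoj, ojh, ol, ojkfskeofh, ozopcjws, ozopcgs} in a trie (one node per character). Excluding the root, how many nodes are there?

33

Trie structure (* marks end of a word):
(root)
└─ o
   ├─ j
   │  ├─ h *
   │  │  └─ x *
   │  ├─ k
   │  │  └─ f
   │  │     └─ s
   │  │        └─ k
   │  │           └─ e
   │  │              └─ o
   │  │                 └─ f
   │  │                    └─ h *
   │  └─ o
   │     └─ k
   │        └─ t
   │           └─ b
   │              └─ k
   │                 ├─ v *
   │                 └─ y *
   ├─ l *
   ├─ o *
   └─ z
      └─ o
         └─ p
            └─ c
               ├─ g
               │  └─ s *
               └─ j *
                  └─ w
                     └─ s *
                        └─ o
                           ├─ g *
                           └─ j *
Counting every labelled node above: 33.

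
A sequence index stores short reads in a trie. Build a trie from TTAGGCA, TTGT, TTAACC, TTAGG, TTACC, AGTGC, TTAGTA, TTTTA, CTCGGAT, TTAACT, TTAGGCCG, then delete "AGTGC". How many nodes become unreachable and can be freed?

5

A node on "AGTGC"'s path can go only if nothing else ends at it or branches off below it.
No other word shares any prefix with "AGTGC", so all 5 of its nodes go.
Nodes removed: 5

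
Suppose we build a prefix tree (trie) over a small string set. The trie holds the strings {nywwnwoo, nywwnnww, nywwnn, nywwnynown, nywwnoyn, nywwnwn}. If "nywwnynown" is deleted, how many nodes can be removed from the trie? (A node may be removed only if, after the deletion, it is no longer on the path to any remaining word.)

5

After clearing the end-marker at "nywwnynown", prune upward until reaching a node still needed by another word.
The suffix "ynown" (5 nodes) is used only by "nywwnynown"; the node for "nywwn" still has the child "w", so pruning stops there.
Nodes removed: 5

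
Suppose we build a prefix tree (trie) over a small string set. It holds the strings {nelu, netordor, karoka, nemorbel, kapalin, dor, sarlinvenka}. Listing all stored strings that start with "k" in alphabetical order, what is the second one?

karoka

Filter for "k…" and sort: "kapalin", "karoka"
The 2nd is karoka.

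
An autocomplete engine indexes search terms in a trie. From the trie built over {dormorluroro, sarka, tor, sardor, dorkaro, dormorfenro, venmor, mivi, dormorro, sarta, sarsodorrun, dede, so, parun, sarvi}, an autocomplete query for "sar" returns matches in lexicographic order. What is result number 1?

Words with prefix "sar", in lexicographic order: "sardor", "sarka", "sarsodorrun", "sarta", "sarvi"
Position 1: sardor

sardor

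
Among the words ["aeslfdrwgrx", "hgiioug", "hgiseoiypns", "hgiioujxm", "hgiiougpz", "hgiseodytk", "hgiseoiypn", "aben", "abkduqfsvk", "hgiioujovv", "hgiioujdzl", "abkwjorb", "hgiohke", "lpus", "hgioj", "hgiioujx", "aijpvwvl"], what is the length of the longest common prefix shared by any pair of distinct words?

10

The deepest shared node is where two words last agree before diverging.
"hgiseoiypn" and "hgiseoiypns" agree on "hgiseoiypn" (10 characters) before diverging; nothing deeper is shared.
Longest shared-prefix length: 10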